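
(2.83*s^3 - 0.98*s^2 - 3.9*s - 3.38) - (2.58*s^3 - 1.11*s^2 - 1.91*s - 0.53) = 0.25*s^3 + 0.13*s^2 - 1.99*s - 2.85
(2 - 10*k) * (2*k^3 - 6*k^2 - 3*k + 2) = -20*k^4 + 64*k^3 + 18*k^2 - 26*k + 4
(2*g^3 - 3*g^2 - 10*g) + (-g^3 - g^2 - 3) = g^3 - 4*g^2 - 10*g - 3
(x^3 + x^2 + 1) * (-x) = -x^4 - x^3 - x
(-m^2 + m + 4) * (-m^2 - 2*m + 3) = m^4 + m^3 - 9*m^2 - 5*m + 12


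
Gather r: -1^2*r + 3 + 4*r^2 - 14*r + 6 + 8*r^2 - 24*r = 12*r^2 - 39*r + 9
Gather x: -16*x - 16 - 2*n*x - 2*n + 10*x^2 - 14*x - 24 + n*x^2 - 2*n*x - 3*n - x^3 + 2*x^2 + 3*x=-5*n - x^3 + x^2*(n + 12) + x*(-4*n - 27) - 40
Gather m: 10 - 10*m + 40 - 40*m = 50 - 50*m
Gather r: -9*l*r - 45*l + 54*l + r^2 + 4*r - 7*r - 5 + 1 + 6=9*l + r^2 + r*(-9*l - 3) + 2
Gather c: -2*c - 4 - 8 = -2*c - 12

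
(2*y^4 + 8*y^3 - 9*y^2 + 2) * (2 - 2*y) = -4*y^5 - 12*y^4 + 34*y^3 - 18*y^2 - 4*y + 4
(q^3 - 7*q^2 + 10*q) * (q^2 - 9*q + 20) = q^5 - 16*q^4 + 93*q^3 - 230*q^2 + 200*q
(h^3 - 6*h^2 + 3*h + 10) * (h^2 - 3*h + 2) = h^5 - 9*h^4 + 23*h^3 - 11*h^2 - 24*h + 20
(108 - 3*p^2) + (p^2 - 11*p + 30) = -2*p^2 - 11*p + 138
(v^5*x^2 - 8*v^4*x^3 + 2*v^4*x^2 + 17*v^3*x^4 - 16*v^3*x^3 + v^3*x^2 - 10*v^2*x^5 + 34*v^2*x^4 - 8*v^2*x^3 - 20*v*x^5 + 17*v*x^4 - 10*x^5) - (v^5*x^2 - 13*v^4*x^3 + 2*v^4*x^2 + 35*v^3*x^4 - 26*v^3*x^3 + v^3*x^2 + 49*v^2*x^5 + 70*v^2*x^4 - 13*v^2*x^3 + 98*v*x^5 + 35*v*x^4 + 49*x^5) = 5*v^4*x^3 - 18*v^3*x^4 + 10*v^3*x^3 - 59*v^2*x^5 - 36*v^2*x^4 + 5*v^2*x^3 - 118*v*x^5 - 18*v*x^4 - 59*x^5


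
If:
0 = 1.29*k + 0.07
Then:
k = -0.05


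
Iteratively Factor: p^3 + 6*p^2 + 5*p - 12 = (p - 1)*(p^2 + 7*p + 12) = (p - 1)*(p + 4)*(p + 3)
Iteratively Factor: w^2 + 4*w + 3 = (w + 3)*(w + 1)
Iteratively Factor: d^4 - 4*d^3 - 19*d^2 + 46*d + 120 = (d - 5)*(d^3 + d^2 - 14*d - 24) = (d - 5)*(d - 4)*(d^2 + 5*d + 6) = (d - 5)*(d - 4)*(d + 3)*(d + 2)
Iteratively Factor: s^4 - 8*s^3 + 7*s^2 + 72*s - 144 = (s - 4)*(s^3 - 4*s^2 - 9*s + 36) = (s - 4)^2*(s^2 - 9) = (s - 4)^2*(s - 3)*(s + 3)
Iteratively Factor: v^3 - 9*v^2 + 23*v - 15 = (v - 5)*(v^2 - 4*v + 3) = (v - 5)*(v - 1)*(v - 3)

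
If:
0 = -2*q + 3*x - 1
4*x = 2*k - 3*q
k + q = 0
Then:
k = 4/23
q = -4/23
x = 5/23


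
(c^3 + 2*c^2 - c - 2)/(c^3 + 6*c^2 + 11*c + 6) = (c - 1)/(c + 3)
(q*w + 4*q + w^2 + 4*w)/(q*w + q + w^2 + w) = (w + 4)/(w + 1)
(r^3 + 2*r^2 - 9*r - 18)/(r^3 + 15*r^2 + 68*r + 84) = (r^2 - 9)/(r^2 + 13*r + 42)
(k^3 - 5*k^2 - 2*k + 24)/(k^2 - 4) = (k^2 - 7*k + 12)/(k - 2)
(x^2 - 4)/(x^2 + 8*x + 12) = (x - 2)/(x + 6)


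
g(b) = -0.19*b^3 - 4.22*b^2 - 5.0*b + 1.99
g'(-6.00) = 25.12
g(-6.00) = -78.89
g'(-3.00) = 15.19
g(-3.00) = -15.86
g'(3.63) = -43.15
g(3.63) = -80.85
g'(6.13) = -78.16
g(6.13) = -231.00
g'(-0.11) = -4.08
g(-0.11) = 2.49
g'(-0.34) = -2.20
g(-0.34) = 3.21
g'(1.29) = -16.84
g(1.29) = -11.89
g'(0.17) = -6.45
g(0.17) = 1.02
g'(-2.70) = 13.63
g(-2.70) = -11.53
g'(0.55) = -9.81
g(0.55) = -2.07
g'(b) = -0.57*b^2 - 8.44*b - 5.0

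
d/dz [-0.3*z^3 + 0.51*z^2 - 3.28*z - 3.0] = -0.9*z^2 + 1.02*z - 3.28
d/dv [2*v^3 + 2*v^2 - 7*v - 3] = 6*v^2 + 4*v - 7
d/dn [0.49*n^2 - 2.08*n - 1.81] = 0.98*n - 2.08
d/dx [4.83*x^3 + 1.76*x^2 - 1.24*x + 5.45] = 14.49*x^2 + 3.52*x - 1.24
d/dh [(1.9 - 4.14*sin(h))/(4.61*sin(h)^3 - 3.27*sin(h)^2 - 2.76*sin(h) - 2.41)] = (38.1708*sin(h)^3 - 39.8148*sin(h)^2 + 12.426*sin(h) + 15.2214)*cos(h)/(21.2521*sin(h)^6 - 30.1494*sin(h)^5 - 14.7543*sin(h)^4 - 4.1698*sin(h)^3 + 23.379*sin(h)^2 + 13.3032*sin(h) + 5.8081)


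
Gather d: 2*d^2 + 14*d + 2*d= 2*d^2 + 16*d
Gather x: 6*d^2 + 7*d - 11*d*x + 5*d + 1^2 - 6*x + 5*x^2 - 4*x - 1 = 6*d^2 + 12*d + 5*x^2 + x*(-11*d - 10)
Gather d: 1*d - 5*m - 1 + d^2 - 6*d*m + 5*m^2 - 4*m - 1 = d^2 + d*(1 - 6*m) + 5*m^2 - 9*m - 2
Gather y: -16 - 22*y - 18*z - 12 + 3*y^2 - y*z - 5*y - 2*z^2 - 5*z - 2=3*y^2 + y*(-z - 27) - 2*z^2 - 23*z - 30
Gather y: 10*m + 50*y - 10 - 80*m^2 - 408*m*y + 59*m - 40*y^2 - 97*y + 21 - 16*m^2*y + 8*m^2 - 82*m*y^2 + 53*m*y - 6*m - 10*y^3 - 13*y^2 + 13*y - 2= -72*m^2 + 63*m - 10*y^3 + y^2*(-82*m - 53) + y*(-16*m^2 - 355*m - 34) + 9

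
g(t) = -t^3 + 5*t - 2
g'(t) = 5 - 3*t^2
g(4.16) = -53.19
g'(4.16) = -46.92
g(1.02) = 2.04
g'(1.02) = 1.88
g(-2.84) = 6.71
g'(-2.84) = -19.20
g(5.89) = -176.89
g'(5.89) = -99.08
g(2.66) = -7.52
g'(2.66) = -16.23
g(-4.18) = 50.13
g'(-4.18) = -47.42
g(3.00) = -14.00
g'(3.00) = -22.00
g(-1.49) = -6.14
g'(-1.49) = -1.66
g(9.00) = -686.00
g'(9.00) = -238.00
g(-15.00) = 3298.00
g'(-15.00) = -670.00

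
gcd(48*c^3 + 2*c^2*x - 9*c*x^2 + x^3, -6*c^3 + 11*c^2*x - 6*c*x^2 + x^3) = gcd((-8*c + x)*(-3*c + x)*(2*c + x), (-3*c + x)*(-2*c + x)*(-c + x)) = -3*c + x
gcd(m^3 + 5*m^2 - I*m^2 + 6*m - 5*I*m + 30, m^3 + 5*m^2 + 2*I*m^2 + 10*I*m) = m^2 + m*(5 + 2*I) + 10*I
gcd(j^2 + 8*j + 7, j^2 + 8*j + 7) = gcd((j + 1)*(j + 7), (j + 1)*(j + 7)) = j^2 + 8*j + 7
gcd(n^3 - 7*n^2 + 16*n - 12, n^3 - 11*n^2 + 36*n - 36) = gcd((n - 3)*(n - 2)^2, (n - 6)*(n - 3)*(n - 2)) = n^2 - 5*n + 6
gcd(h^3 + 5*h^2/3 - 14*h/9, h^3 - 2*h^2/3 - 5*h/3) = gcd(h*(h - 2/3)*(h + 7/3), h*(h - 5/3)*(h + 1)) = h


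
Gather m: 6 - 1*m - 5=1 - m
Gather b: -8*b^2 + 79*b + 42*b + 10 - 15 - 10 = -8*b^2 + 121*b - 15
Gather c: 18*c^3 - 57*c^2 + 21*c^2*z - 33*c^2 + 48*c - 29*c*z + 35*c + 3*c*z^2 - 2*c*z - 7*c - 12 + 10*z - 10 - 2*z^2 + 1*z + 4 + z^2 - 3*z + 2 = 18*c^3 + c^2*(21*z - 90) + c*(3*z^2 - 31*z + 76) - z^2 + 8*z - 16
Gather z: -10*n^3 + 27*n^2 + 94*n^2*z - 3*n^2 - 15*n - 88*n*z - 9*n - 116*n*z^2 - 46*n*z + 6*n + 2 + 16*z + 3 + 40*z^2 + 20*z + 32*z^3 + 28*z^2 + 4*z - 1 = -10*n^3 + 24*n^2 - 18*n + 32*z^3 + z^2*(68 - 116*n) + z*(94*n^2 - 134*n + 40) + 4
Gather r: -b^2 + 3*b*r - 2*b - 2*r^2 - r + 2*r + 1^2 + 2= -b^2 - 2*b - 2*r^2 + r*(3*b + 1) + 3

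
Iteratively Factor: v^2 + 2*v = (v)*(v + 2)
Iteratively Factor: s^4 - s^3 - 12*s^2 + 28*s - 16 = (s - 2)*(s^3 + s^2 - 10*s + 8) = (s - 2)^2*(s^2 + 3*s - 4) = (s - 2)^2*(s - 1)*(s + 4)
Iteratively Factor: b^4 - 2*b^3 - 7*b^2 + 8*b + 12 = (b + 1)*(b^3 - 3*b^2 - 4*b + 12) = (b + 1)*(b + 2)*(b^2 - 5*b + 6) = (b - 3)*(b + 1)*(b + 2)*(b - 2)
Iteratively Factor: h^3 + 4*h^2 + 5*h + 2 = (h + 1)*(h^2 + 3*h + 2) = (h + 1)^2*(h + 2)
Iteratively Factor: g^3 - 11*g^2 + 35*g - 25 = (g - 1)*(g^2 - 10*g + 25) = (g - 5)*(g - 1)*(g - 5)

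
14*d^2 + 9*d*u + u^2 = (2*d + u)*(7*d + u)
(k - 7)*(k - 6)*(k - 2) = k^3 - 15*k^2 + 68*k - 84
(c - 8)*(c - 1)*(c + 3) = c^3 - 6*c^2 - 19*c + 24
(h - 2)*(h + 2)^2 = h^3 + 2*h^2 - 4*h - 8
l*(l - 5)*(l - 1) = l^3 - 6*l^2 + 5*l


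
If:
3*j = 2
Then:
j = 2/3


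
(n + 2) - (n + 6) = -4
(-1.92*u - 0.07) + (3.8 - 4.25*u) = 3.73 - 6.17*u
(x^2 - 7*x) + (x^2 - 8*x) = 2*x^2 - 15*x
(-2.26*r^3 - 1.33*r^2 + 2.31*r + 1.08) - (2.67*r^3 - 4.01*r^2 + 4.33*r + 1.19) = -4.93*r^3 + 2.68*r^2 - 2.02*r - 0.11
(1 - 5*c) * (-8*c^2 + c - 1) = 40*c^3 - 13*c^2 + 6*c - 1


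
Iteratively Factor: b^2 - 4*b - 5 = (b - 5)*(b + 1)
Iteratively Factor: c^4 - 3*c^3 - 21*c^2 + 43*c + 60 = (c + 1)*(c^3 - 4*c^2 - 17*c + 60) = (c - 3)*(c + 1)*(c^2 - c - 20) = (c - 3)*(c + 1)*(c + 4)*(c - 5)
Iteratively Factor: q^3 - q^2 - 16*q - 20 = (q - 5)*(q^2 + 4*q + 4) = (q - 5)*(q + 2)*(q + 2)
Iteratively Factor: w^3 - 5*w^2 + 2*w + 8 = (w + 1)*(w^2 - 6*w + 8) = (w - 2)*(w + 1)*(w - 4)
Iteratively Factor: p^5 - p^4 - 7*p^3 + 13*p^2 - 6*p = (p - 1)*(p^4 - 7*p^2 + 6*p) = (p - 2)*(p - 1)*(p^3 + 2*p^2 - 3*p) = (p - 2)*(p - 1)^2*(p^2 + 3*p) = p*(p - 2)*(p - 1)^2*(p + 3)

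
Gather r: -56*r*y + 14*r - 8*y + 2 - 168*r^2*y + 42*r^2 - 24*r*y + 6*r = r^2*(42 - 168*y) + r*(20 - 80*y) - 8*y + 2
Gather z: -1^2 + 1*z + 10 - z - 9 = 0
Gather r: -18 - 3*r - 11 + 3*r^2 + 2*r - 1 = 3*r^2 - r - 30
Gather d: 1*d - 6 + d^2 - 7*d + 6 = d^2 - 6*d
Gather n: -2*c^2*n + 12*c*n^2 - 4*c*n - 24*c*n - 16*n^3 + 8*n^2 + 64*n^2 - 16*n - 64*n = -16*n^3 + n^2*(12*c + 72) + n*(-2*c^2 - 28*c - 80)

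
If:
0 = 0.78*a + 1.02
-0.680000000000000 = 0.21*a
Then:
No Solution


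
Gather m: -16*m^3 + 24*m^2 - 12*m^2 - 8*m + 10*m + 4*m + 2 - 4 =-16*m^3 + 12*m^2 + 6*m - 2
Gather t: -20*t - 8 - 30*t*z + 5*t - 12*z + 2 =t*(-30*z - 15) - 12*z - 6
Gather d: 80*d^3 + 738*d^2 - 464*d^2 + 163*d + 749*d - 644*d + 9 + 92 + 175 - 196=80*d^3 + 274*d^2 + 268*d + 80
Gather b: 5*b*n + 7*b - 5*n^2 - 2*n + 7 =b*(5*n + 7) - 5*n^2 - 2*n + 7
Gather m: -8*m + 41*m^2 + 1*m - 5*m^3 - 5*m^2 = -5*m^3 + 36*m^2 - 7*m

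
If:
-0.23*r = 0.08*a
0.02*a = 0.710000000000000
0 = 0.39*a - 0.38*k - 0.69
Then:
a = 35.50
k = 34.62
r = -12.35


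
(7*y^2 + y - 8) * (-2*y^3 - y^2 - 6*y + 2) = -14*y^5 - 9*y^4 - 27*y^3 + 16*y^2 + 50*y - 16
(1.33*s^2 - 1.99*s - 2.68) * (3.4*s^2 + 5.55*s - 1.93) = 4.522*s^4 + 0.6155*s^3 - 22.7234*s^2 - 11.0333*s + 5.1724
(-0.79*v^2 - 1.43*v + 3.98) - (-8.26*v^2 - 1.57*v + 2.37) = 7.47*v^2 + 0.14*v + 1.61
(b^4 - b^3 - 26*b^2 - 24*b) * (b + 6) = b^5 + 5*b^4 - 32*b^3 - 180*b^2 - 144*b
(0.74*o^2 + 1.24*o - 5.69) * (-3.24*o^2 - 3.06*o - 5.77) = -2.3976*o^4 - 6.282*o^3 + 10.3714*o^2 + 10.2566*o + 32.8313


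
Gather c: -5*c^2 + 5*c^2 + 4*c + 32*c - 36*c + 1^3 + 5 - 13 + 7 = 0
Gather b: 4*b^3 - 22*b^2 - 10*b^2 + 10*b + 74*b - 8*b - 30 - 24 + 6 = 4*b^3 - 32*b^2 + 76*b - 48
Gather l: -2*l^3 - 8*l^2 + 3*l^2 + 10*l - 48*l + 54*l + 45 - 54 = -2*l^3 - 5*l^2 + 16*l - 9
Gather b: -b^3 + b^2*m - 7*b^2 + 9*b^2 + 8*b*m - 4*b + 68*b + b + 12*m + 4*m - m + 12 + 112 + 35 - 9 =-b^3 + b^2*(m + 2) + b*(8*m + 65) + 15*m + 150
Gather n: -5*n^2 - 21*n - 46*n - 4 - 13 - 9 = -5*n^2 - 67*n - 26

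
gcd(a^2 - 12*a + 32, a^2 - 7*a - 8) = a - 8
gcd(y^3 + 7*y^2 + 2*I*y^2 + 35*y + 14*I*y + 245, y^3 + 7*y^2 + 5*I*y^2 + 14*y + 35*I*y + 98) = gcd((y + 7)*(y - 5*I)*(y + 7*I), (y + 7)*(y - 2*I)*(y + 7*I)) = y^2 + y*(7 + 7*I) + 49*I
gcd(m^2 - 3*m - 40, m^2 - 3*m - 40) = m^2 - 3*m - 40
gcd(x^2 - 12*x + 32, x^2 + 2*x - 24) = x - 4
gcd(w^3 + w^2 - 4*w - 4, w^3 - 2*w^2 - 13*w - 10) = w^2 + 3*w + 2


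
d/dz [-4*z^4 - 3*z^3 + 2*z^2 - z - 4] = -16*z^3 - 9*z^2 + 4*z - 1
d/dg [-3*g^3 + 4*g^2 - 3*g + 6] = -9*g^2 + 8*g - 3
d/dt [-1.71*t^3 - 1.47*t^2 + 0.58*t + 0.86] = -5.13*t^2 - 2.94*t + 0.58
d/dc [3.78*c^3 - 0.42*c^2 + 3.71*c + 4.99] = 11.34*c^2 - 0.84*c + 3.71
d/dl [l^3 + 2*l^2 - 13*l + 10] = 3*l^2 + 4*l - 13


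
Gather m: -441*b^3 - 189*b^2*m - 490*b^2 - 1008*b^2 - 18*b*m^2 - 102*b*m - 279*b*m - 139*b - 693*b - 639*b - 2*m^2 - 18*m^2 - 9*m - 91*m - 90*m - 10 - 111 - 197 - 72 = -441*b^3 - 1498*b^2 - 1471*b + m^2*(-18*b - 20) + m*(-189*b^2 - 381*b - 190) - 390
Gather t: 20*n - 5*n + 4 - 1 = 15*n + 3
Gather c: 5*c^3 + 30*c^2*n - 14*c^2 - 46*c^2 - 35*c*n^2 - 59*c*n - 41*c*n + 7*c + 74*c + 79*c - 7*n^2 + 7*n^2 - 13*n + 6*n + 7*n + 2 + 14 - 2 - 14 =5*c^3 + c^2*(30*n - 60) + c*(-35*n^2 - 100*n + 160)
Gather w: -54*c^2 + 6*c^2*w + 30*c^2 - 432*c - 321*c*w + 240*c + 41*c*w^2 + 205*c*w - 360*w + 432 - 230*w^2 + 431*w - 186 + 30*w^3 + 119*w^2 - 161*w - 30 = -24*c^2 - 192*c + 30*w^3 + w^2*(41*c - 111) + w*(6*c^2 - 116*c - 90) + 216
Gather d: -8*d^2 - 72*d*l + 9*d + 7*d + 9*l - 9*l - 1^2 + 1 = -8*d^2 + d*(16 - 72*l)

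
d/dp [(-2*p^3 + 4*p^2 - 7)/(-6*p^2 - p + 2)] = (12*p^4 + 4*p^3 - 16*p^2 - 68*p - 7)/(36*p^4 + 12*p^3 - 23*p^2 - 4*p + 4)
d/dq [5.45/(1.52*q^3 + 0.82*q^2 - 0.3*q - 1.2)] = (-24.852*q^2 - 8.938*q + 1.635)/(1.52*q^3 + 0.82*q^2 - 0.3*q - 1.2)^2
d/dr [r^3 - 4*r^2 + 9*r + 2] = 3*r^2 - 8*r + 9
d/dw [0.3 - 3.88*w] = -3.88000000000000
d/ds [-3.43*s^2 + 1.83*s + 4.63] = 1.83 - 6.86*s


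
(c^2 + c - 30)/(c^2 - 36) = (c - 5)/(c - 6)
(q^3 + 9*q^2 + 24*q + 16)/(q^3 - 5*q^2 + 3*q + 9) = (q^2 + 8*q + 16)/(q^2 - 6*q + 9)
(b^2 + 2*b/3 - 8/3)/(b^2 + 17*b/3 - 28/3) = (b + 2)/(b + 7)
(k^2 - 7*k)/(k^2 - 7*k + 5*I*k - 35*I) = k/(k + 5*I)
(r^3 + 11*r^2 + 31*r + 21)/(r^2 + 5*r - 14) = (r^2 + 4*r + 3)/(r - 2)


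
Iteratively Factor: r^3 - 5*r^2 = (r)*(r^2 - 5*r) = r*(r - 5)*(r)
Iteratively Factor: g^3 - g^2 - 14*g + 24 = (g + 4)*(g^2 - 5*g + 6) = (g - 3)*(g + 4)*(g - 2)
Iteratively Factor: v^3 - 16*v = (v - 4)*(v^2 + 4*v) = v*(v - 4)*(v + 4)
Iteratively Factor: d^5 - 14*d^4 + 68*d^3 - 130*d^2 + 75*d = (d - 5)*(d^4 - 9*d^3 + 23*d^2 - 15*d) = (d - 5)*(d - 1)*(d^3 - 8*d^2 + 15*d) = (d - 5)^2*(d - 1)*(d^2 - 3*d) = d*(d - 5)^2*(d - 1)*(d - 3)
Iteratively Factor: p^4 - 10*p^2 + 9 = (p + 1)*(p^3 - p^2 - 9*p + 9) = (p - 3)*(p + 1)*(p^2 + 2*p - 3) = (p - 3)*(p + 1)*(p + 3)*(p - 1)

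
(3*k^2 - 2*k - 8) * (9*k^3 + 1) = 27*k^5 - 18*k^4 - 72*k^3 + 3*k^2 - 2*k - 8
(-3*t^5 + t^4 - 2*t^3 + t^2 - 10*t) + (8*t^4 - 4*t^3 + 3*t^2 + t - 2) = -3*t^5 + 9*t^4 - 6*t^3 + 4*t^2 - 9*t - 2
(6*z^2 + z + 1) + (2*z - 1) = 6*z^2 + 3*z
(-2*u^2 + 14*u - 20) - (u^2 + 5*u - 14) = -3*u^2 + 9*u - 6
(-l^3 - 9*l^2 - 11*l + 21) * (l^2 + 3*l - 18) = -l^5 - 12*l^4 - 20*l^3 + 150*l^2 + 261*l - 378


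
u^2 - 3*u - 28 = (u - 7)*(u + 4)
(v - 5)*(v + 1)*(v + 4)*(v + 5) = v^4 + 5*v^3 - 21*v^2 - 125*v - 100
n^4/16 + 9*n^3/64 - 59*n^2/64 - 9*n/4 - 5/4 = (n/4 + 1/4)*(n/4 + 1)*(n - 4)*(n + 5/4)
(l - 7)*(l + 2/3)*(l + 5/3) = l^3 - 14*l^2/3 - 137*l/9 - 70/9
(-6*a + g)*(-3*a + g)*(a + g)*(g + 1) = 18*a^3*g + 18*a^3 + 9*a^2*g^2 + 9*a^2*g - 8*a*g^3 - 8*a*g^2 + g^4 + g^3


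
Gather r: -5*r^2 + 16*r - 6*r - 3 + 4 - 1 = -5*r^2 + 10*r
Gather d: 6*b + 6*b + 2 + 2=12*b + 4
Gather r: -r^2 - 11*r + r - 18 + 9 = -r^2 - 10*r - 9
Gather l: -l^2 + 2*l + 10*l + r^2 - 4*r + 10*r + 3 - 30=-l^2 + 12*l + r^2 + 6*r - 27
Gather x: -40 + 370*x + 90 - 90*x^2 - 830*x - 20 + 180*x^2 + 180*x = 90*x^2 - 280*x + 30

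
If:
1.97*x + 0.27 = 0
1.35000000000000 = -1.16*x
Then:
No Solution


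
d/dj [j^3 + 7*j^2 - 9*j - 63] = 3*j^2 + 14*j - 9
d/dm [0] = 0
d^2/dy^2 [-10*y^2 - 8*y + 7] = -20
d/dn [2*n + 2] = 2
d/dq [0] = 0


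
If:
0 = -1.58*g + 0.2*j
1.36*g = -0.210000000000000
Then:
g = -0.15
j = -1.22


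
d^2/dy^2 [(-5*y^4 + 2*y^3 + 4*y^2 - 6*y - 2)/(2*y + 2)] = (-15*y^4 - 38*y^3 - 24*y^2 + 6*y + 8)/(y^3 + 3*y^2 + 3*y + 1)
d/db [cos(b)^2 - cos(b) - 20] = sin(b) - sin(2*b)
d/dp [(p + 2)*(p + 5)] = 2*p + 7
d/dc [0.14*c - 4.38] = 0.140000000000000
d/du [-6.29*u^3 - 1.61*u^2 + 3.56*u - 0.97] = -18.87*u^2 - 3.22*u + 3.56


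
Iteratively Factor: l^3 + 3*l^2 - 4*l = (l - 1)*(l^2 + 4*l) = l*(l - 1)*(l + 4)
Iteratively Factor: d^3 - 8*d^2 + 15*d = (d - 5)*(d^2 - 3*d) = (d - 5)*(d - 3)*(d)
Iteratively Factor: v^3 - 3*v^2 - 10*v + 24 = (v + 3)*(v^2 - 6*v + 8) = (v - 4)*(v + 3)*(v - 2)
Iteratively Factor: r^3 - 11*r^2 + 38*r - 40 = (r - 2)*(r^2 - 9*r + 20) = (r - 5)*(r - 2)*(r - 4)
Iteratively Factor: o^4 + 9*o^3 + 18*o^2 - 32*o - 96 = (o + 3)*(o^3 + 6*o^2 - 32) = (o - 2)*(o + 3)*(o^2 + 8*o + 16) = (o - 2)*(o + 3)*(o + 4)*(o + 4)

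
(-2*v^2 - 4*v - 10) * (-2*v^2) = 4*v^4 + 8*v^3 + 20*v^2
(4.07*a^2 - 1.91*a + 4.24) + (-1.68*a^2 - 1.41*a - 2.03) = 2.39*a^2 - 3.32*a + 2.21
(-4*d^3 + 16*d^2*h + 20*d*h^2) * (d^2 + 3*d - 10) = -4*d^5 + 16*d^4*h - 12*d^4 + 20*d^3*h^2 + 48*d^3*h + 40*d^3 + 60*d^2*h^2 - 160*d^2*h - 200*d*h^2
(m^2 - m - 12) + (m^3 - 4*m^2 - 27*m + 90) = m^3 - 3*m^2 - 28*m + 78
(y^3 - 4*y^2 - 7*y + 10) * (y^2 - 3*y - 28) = y^5 - 7*y^4 - 23*y^3 + 143*y^2 + 166*y - 280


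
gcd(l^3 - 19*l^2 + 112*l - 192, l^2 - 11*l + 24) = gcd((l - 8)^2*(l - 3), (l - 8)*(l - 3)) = l^2 - 11*l + 24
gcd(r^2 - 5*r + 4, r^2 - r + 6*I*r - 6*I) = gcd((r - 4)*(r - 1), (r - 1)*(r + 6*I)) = r - 1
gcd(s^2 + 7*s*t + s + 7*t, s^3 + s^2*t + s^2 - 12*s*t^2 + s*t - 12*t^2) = s + 1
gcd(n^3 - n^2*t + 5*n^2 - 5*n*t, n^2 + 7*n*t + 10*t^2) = 1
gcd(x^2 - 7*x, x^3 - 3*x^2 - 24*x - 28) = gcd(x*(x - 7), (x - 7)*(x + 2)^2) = x - 7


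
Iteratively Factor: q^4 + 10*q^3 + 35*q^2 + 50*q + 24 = (q + 1)*(q^3 + 9*q^2 + 26*q + 24) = (q + 1)*(q + 2)*(q^2 + 7*q + 12) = (q + 1)*(q + 2)*(q + 4)*(q + 3)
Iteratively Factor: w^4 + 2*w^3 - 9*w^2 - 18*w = (w + 2)*(w^3 - 9*w) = (w - 3)*(w + 2)*(w^2 + 3*w) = w*(w - 3)*(w + 2)*(w + 3)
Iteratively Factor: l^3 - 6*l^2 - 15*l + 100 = (l - 5)*(l^2 - l - 20) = (l - 5)*(l + 4)*(l - 5)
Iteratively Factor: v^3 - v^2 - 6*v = (v)*(v^2 - v - 6) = v*(v - 3)*(v + 2)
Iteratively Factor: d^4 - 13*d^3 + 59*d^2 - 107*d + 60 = (d - 3)*(d^3 - 10*d^2 + 29*d - 20) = (d - 3)*(d - 1)*(d^2 - 9*d + 20) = (d - 4)*(d - 3)*(d - 1)*(d - 5)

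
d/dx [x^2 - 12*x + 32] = 2*x - 12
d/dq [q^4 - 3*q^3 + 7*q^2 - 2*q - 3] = 4*q^3 - 9*q^2 + 14*q - 2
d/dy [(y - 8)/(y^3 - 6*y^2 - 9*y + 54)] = (y^3 - 6*y^2 - 9*y + 3*(y - 8)*(-y^2 + 4*y + 3) + 54)/(y^3 - 6*y^2 - 9*y + 54)^2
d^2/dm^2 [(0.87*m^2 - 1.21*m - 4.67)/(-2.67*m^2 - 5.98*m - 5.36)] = (45.033822*m^3 + 274.456242*m^2 + 343.48482*m + 72.778248)/(19.034163*m^6 + 127.892466*m^5 + 401.073516*m^4 + 727.333048*m^3 + 805.151328*m^2 + 515.409024*m + 153.990656)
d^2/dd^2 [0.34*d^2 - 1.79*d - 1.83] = 0.680000000000000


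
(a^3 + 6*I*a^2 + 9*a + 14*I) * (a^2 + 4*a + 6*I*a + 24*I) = a^5 + 4*a^4 + 12*I*a^4 - 27*a^3 + 48*I*a^3 - 108*a^2 + 68*I*a^2 - 84*a + 272*I*a - 336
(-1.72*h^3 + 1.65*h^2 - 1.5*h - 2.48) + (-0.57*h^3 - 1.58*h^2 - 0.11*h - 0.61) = -2.29*h^3 + 0.0699999999999998*h^2 - 1.61*h - 3.09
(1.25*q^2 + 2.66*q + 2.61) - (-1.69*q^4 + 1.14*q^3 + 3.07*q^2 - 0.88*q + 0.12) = 1.69*q^4 - 1.14*q^3 - 1.82*q^2 + 3.54*q + 2.49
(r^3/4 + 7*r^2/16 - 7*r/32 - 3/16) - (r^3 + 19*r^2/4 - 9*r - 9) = -3*r^3/4 - 69*r^2/16 + 281*r/32 + 141/16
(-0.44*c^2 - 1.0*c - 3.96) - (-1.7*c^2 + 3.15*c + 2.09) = 1.26*c^2 - 4.15*c - 6.05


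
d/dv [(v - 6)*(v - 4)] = 2*v - 10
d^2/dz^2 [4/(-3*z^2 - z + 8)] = 8*(9*z^2 + 3*z - (6*z + 1)^2 - 24)/(3*z^2 + z - 8)^3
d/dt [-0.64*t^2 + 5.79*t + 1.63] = 5.79 - 1.28*t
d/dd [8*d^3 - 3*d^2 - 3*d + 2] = 24*d^2 - 6*d - 3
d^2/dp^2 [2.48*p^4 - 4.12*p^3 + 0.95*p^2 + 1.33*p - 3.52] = 29.76*p^2 - 24.72*p + 1.9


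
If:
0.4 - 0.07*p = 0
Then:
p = 5.71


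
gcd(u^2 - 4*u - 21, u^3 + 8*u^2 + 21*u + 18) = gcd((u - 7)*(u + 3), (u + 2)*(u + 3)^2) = u + 3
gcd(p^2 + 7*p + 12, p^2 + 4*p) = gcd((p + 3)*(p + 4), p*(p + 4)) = p + 4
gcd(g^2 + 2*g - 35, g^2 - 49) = g + 7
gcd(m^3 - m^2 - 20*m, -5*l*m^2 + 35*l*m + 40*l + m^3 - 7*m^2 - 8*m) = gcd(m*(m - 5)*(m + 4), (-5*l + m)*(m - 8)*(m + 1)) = 1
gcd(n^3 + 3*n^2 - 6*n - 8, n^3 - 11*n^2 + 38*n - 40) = n - 2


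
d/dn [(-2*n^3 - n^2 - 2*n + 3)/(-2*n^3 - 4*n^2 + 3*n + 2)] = (6*n^4 - 20*n^3 - 5*n^2 + 20*n - 13)/(4*n^6 + 16*n^5 + 4*n^4 - 32*n^3 - 7*n^2 + 12*n + 4)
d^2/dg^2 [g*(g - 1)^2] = 6*g - 4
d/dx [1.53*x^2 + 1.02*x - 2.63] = 3.06*x + 1.02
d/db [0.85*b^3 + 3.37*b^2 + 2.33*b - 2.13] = 2.55*b^2 + 6.74*b + 2.33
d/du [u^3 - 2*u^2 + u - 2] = 3*u^2 - 4*u + 1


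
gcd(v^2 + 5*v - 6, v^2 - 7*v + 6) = v - 1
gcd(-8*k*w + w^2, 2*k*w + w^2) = w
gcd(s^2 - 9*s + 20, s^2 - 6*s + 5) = s - 5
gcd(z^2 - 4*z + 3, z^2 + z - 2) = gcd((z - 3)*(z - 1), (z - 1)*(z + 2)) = z - 1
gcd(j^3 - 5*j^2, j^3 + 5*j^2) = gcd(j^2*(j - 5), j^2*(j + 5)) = j^2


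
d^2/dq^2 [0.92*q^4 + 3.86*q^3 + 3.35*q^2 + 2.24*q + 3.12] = 11.04*q^2 + 23.16*q + 6.7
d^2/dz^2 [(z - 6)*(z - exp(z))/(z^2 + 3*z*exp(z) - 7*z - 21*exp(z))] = (2*(z - 6)*(z - exp(z))*(3*z*exp(z) + 2*z - 18*exp(z) - 7)^2 + ((6 - z)*exp(z) - 2*exp(z) + 2)*(z^2 + 3*z*exp(z) - 7*z - 21*exp(z))^2 + (-2*(1 - exp(z))*(z - 6)*(3*z*exp(z) + 2*z - 18*exp(z) - 7) - (z - 6)*(z - exp(z))*(3*z*exp(z) - 15*exp(z) + 2) - 2*(z - exp(z))*(3*z*exp(z) + 2*z - 18*exp(z) - 7))*(z^2 + 3*z*exp(z) - 7*z - 21*exp(z)))/(z^2 + 3*z*exp(z) - 7*z - 21*exp(z))^3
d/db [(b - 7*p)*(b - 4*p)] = 2*b - 11*p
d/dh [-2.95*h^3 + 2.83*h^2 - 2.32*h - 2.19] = -8.85*h^2 + 5.66*h - 2.32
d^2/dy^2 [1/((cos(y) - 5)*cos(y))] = (-(1 - cos(2*y))^2 - 75*cos(y)/4 - 27*cos(2*y)/2 + 15*cos(3*y)/4 + 81/2)/((cos(y) - 5)^3*cos(y)^3)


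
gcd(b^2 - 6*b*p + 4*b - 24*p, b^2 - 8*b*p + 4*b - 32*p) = b + 4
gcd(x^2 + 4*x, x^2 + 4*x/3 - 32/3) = x + 4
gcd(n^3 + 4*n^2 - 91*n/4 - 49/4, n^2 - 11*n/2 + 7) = n - 7/2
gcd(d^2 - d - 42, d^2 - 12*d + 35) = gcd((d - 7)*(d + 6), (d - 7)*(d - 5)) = d - 7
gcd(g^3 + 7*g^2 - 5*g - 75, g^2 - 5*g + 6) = g - 3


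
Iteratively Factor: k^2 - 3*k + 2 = (k - 1)*(k - 2)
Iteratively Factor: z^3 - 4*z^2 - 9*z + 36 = (z + 3)*(z^2 - 7*z + 12) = (z - 4)*(z + 3)*(z - 3)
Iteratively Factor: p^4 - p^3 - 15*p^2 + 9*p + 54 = (p - 3)*(p^3 + 2*p^2 - 9*p - 18) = (p - 3)*(p + 2)*(p^2 - 9) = (p - 3)^2*(p + 2)*(p + 3)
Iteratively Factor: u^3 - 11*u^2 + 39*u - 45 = (u - 3)*(u^2 - 8*u + 15) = (u - 5)*(u - 3)*(u - 3)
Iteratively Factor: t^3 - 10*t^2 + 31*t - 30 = (t - 2)*(t^2 - 8*t + 15) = (t - 5)*(t - 2)*(t - 3)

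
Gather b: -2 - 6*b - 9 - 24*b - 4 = -30*b - 15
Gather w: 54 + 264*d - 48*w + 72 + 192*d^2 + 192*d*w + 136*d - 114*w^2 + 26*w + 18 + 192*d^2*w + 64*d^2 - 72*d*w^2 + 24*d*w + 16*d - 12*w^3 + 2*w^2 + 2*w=256*d^2 + 416*d - 12*w^3 + w^2*(-72*d - 112) + w*(192*d^2 + 216*d - 20) + 144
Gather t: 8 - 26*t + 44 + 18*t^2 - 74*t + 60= 18*t^2 - 100*t + 112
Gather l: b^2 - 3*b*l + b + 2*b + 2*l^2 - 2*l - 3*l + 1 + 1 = b^2 + 3*b + 2*l^2 + l*(-3*b - 5) + 2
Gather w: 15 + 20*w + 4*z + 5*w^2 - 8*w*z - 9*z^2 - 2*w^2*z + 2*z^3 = w^2*(5 - 2*z) + w*(20 - 8*z) + 2*z^3 - 9*z^2 + 4*z + 15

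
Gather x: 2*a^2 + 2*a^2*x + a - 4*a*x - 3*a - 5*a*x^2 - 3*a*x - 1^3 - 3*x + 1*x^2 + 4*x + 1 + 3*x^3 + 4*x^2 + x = 2*a^2 - 2*a + 3*x^3 + x^2*(5 - 5*a) + x*(2*a^2 - 7*a + 2)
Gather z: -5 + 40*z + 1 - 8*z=32*z - 4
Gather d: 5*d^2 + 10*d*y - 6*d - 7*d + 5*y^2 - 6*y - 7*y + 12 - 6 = 5*d^2 + d*(10*y - 13) + 5*y^2 - 13*y + 6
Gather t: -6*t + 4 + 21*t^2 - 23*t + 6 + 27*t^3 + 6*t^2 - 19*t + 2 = 27*t^3 + 27*t^2 - 48*t + 12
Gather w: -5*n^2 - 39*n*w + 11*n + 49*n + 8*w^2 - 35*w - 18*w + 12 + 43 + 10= -5*n^2 + 60*n + 8*w^2 + w*(-39*n - 53) + 65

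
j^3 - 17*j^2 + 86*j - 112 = (j - 8)*(j - 7)*(j - 2)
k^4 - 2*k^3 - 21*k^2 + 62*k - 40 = (k - 4)*(k - 2)*(k - 1)*(k + 5)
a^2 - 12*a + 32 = (a - 8)*(a - 4)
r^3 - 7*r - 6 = (r - 3)*(r + 1)*(r + 2)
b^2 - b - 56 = (b - 8)*(b + 7)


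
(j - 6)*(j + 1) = j^2 - 5*j - 6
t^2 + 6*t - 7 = (t - 1)*(t + 7)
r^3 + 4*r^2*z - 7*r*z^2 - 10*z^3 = (r - 2*z)*(r + z)*(r + 5*z)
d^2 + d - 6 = (d - 2)*(d + 3)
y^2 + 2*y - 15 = (y - 3)*(y + 5)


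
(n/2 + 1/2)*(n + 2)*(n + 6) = n^3/2 + 9*n^2/2 + 10*n + 6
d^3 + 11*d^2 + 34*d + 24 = (d + 1)*(d + 4)*(d + 6)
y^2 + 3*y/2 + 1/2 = (y + 1/2)*(y + 1)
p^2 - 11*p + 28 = (p - 7)*(p - 4)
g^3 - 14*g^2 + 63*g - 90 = (g - 6)*(g - 5)*(g - 3)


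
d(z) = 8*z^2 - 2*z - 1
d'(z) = 16*z - 2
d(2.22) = 33.99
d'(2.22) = 33.52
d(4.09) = 124.64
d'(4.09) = 63.44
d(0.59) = 0.60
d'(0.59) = 7.44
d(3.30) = 79.52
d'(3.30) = 50.80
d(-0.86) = 6.64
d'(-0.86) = -15.76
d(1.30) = 9.92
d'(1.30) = 18.80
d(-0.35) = 0.68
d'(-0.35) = -7.60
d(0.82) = 2.74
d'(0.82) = 11.12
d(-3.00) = 77.00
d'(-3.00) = -50.00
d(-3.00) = 77.00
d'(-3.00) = -50.00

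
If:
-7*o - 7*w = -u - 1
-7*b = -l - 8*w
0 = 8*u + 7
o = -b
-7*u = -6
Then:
No Solution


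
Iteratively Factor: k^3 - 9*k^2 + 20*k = (k)*(k^2 - 9*k + 20) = k*(k - 5)*(k - 4)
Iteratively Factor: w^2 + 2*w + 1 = (w + 1)*(w + 1)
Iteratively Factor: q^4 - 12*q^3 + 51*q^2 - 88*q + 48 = (q - 3)*(q^3 - 9*q^2 + 24*q - 16) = (q - 4)*(q - 3)*(q^2 - 5*q + 4) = (q - 4)^2*(q - 3)*(q - 1)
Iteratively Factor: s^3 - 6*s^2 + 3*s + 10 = (s + 1)*(s^2 - 7*s + 10) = (s - 2)*(s + 1)*(s - 5)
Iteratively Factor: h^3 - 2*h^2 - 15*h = (h + 3)*(h^2 - 5*h) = (h - 5)*(h + 3)*(h)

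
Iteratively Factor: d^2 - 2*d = (d - 2)*(d)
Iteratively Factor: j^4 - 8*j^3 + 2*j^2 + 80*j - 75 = (j - 5)*(j^3 - 3*j^2 - 13*j + 15) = (j - 5)^2*(j^2 + 2*j - 3) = (j - 5)^2*(j + 3)*(j - 1)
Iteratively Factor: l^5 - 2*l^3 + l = (l)*(l^4 - 2*l^2 + 1) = l*(l + 1)*(l^3 - l^2 - l + 1) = l*(l - 1)*(l + 1)*(l^2 - 1) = l*(l - 1)*(l + 1)^2*(l - 1)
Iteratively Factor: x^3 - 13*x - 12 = (x - 4)*(x^2 + 4*x + 3) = (x - 4)*(x + 3)*(x + 1)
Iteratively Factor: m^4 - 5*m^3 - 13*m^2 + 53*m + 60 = (m - 5)*(m^3 - 13*m - 12) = (m - 5)*(m - 4)*(m^2 + 4*m + 3) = (m - 5)*(m - 4)*(m + 3)*(m + 1)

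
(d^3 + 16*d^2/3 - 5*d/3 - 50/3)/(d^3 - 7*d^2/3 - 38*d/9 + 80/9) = 3*(d + 5)/(3*d - 8)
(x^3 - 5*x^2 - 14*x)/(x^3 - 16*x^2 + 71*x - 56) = x*(x + 2)/(x^2 - 9*x + 8)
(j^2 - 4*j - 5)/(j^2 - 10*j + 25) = (j + 1)/(j - 5)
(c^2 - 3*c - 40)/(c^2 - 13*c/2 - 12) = 2*(c + 5)/(2*c + 3)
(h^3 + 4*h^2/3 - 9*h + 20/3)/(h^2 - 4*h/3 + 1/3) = (3*h^2 + 7*h - 20)/(3*h - 1)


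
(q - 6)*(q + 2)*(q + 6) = q^3 + 2*q^2 - 36*q - 72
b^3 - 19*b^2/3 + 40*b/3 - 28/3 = (b - 7/3)*(b - 2)^2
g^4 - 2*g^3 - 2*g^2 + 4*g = g*(g - 2)*(g - sqrt(2))*(g + sqrt(2))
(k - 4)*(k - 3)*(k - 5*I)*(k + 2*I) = k^4 - 7*k^3 - 3*I*k^3 + 22*k^2 + 21*I*k^2 - 70*k - 36*I*k + 120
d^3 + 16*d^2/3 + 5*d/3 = d*(d + 1/3)*(d + 5)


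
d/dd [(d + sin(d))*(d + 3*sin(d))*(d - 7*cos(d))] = (d + sin(d))*(d + 3*sin(d))*(7*sin(d) + 1) + (d + sin(d))*(d - 7*cos(d))*(3*cos(d) + 1) + (d + 3*sin(d))*(d - 7*cos(d))*(cos(d) + 1)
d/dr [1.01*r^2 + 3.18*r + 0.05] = 2.02*r + 3.18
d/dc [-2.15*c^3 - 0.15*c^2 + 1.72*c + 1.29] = -6.45*c^2 - 0.3*c + 1.72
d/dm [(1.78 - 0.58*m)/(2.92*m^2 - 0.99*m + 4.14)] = (1.6936*m^2 - 10.3952*m - 0.639)/(8.5264*m^4 - 5.7816*m^3 + 25.1577*m^2 - 8.1972*m + 17.1396)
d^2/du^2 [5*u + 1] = 0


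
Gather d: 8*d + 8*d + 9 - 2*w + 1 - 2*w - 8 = 16*d - 4*w + 2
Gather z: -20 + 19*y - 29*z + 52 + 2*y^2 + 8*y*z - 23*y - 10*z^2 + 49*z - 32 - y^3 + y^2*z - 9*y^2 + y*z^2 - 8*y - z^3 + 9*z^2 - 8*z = -y^3 - 7*y^2 - 12*y - z^3 + z^2*(y - 1) + z*(y^2 + 8*y + 12)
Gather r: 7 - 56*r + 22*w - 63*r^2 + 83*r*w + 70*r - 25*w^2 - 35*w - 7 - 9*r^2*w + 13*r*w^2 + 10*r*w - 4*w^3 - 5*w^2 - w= r^2*(-9*w - 63) + r*(13*w^2 + 93*w + 14) - 4*w^3 - 30*w^2 - 14*w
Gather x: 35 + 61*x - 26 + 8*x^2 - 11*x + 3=8*x^2 + 50*x + 12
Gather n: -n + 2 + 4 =6 - n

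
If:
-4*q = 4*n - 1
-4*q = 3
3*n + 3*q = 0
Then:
No Solution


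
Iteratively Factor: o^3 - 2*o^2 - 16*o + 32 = (o + 4)*(o^2 - 6*o + 8) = (o - 2)*(o + 4)*(o - 4)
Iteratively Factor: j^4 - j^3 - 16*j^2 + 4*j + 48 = (j - 2)*(j^3 + j^2 - 14*j - 24) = (j - 4)*(j - 2)*(j^2 + 5*j + 6) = (j - 4)*(j - 2)*(j + 2)*(j + 3)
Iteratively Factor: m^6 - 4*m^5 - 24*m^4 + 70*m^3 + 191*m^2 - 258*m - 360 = (m - 4)*(m^5 - 24*m^3 - 26*m^2 + 87*m + 90) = (m - 4)*(m + 3)*(m^4 - 3*m^3 - 15*m^2 + 19*m + 30) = (m - 4)*(m + 1)*(m + 3)*(m^3 - 4*m^2 - 11*m + 30) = (m - 4)*(m + 1)*(m + 3)^2*(m^2 - 7*m + 10) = (m - 5)*(m - 4)*(m + 1)*(m + 3)^2*(m - 2)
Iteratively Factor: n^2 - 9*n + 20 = (n - 4)*(n - 5)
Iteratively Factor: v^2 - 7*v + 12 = (v - 4)*(v - 3)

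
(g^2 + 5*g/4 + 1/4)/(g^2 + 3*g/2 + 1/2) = (4*g + 1)/(2*(2*g + 1))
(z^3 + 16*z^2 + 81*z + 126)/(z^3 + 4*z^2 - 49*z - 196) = (z^2 + 9*z + 18)/(z^2 - 3*z - 28)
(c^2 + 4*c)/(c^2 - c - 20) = c/(c - 5)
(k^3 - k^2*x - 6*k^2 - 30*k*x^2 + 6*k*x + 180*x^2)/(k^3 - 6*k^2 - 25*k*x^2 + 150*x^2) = (-k + 6*x)/(-k + 5*x)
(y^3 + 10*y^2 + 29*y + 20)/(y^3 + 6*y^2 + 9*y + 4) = (y + 5)/(y + 1)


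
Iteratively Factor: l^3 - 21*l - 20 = (l + 4)*(l^2 - 4*l - 5) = (l - 5)*(l + 4)*(l + 1)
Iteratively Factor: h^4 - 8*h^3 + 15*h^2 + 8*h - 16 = (h - 1)*(h^3 - 7*h^2 + 8*h + 16) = (h - 4)*(h - 1)*(h^2 - 3*h - 4) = (h - 4)^2*(h - 1)*(h + 1)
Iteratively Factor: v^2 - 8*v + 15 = (v - 3)*(v - 5)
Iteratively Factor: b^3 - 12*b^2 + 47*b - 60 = (b - 4)*(b^2 - 8*b + 15) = (b - 5)*(b - 4)*(b - 3)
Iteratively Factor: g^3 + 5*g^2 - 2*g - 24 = (g - 2)*(g^2 + 7*g + 12) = (g - 2)*(g + 3)*(g + 4)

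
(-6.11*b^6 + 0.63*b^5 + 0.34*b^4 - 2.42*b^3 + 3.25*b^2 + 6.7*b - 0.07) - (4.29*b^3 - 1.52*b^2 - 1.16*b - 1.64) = -6.11*b^6 + 0.63*b^5 + 0.34*b^4 - 6.71*b^3 + 4.77*b^2 + 7.86*b + 1.57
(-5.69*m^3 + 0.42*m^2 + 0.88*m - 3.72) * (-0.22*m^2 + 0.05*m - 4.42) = 1.2518*m^5 - 0.3769*m^4 + 24.9772*m^3 - 0.994*m^2 - 4.0756*m + 16.4424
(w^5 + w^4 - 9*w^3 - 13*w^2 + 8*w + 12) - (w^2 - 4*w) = w^5 + w^4 - 9*w^3 - 14*w^2 + 12*w + 12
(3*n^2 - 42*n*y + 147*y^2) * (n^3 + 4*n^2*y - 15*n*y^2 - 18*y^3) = 3*n^5 - 30*n^4*y - 66*n^3*y^2 + 1164*n^2*y^3 - 1449*n*y^4 - 2646*y^5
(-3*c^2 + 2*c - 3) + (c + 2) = -3*c^2 + 3*c - 1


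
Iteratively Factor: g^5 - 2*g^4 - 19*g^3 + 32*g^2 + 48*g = (g + 1)*(g^4 - 3*g^3 - 16*g^2 + 48*g) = (g + 1)*(g + 4)*(g^3 - 7*g^2 + 12*g) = (g - 4)*(g + 1)*(g + 4)*(g^2 - 3*g) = g*(g - 4)*(g + 1)*(g + 4)*(g - 3)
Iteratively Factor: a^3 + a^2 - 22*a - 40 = (a - 5)*(a^2 + 6*a + 8) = (a - 5)*(a + 2)*(a + 4)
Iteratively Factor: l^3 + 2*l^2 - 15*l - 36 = (l - 4)*(l^2 + 6*l + 9) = (l - 4)*(l + 3)*(l + 3)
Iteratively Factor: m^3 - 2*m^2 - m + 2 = (m - 2)*(m^2 - 1) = (m - 2)*(m - 1)*(m + 1)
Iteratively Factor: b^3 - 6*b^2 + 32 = (b + 2)*(b^2 - 8*b + 16) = (b - 4)*(b + 2)*(b - 4)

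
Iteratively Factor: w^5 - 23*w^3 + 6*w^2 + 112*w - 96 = (w - 4)*(w^4 + 4*w^3 - 7*w^2 - 22*w + 24) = (w - 4)*(w + 3)*(w^3 + w^2 - 10*w + 8) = (w - 4)*(w - 2)*(w + 3)*(w^2 + 3*w - 4) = (w - 4)*(w - 2)*(w - 1)*(w + 3)*(w + 4)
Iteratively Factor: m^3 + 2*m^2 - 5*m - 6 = (m - 2)*(m^2 + 4*m + 3) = (m - 2)*(m + 1)*(m + 3)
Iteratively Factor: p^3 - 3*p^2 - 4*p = (p + 1)*(p^2 - 4*p) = (p - 4)*(p + 1)*(p)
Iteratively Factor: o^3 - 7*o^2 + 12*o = (o - 4)*(o^2 - 3*o) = (o - 4)*(o - 3)*(o)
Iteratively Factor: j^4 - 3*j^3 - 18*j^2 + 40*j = (j + 4)*(j^3 - 7*j^2 + 10*j) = (j - 5)*(j + 4)*(j^2 - 2*j) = j*(j - 5)*(j + 4)*(j - 2)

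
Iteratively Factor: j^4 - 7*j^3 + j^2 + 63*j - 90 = (j - 3)*(j^3 - 4*j^2 - 11*j + 30) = (j - 3)*(j - 2)*(j^2 - 2*j - 15) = (j - 3)*(j - 2)*(j + 3)*(j - 5)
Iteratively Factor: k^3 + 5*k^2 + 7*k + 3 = (k + 1)*(k^2 + 4*k + 3) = (k + 1)^2*(k + 3)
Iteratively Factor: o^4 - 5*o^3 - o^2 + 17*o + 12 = (o + 1)*(o^3 - 6*o^2 + 5*o + 12) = (o + 1)^2*(o^2 - 7*o + 12) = (o - 4)*(o + 1)^2*(o - 3)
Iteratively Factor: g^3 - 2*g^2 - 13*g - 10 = (g + 2)*(g^2 - 4*g - 5) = (g - 5)*(g + 2)*(g + 1)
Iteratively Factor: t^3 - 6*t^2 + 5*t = (t - 5)*(t^2 - t) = t*(t - 5)*(t - 1)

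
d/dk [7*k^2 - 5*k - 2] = 14*k - 5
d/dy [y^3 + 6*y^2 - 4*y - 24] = 3*y^2 + 12*y - 4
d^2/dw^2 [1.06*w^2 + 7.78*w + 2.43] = 2.12000000000000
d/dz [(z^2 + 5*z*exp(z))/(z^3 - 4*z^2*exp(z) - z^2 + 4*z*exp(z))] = ((z + 5*exp(z))*(4*z^2*exp(z) - 3*z^2 + 4*z*exp(z) + 2*z - 4*exp(z)) + (5*z*exp(z) + 2*z + 5*exp(z))*(z^2 - 4*z*exp(z) - z + 4*exp(z)))/(z*(z^2 - 4*z*exp(z) - z + 4*exp(z))^2)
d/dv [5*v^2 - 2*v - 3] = 10*v - 2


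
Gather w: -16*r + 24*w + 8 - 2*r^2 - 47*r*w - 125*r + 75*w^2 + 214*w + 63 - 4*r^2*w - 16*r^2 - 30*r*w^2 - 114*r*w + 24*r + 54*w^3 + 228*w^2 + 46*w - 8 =-18*r^2 - 117*r + 54*w^3 + w^2*(303 - 30*r) + w*(-4*r^2 - 161*r + 284) + 63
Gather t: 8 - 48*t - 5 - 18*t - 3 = -66*t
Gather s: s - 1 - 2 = s - 3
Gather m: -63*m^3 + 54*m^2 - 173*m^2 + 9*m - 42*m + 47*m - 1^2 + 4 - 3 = -63*m^3 - 119*m^2 + 14*m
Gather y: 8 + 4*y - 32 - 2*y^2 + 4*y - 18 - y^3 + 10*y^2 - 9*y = -y^3 + 8*y^2 - y - 42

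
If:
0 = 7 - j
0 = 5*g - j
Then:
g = 7/5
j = 7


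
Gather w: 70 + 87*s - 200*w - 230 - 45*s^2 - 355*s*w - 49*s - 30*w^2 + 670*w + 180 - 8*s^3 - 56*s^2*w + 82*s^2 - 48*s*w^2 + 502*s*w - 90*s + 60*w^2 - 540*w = -8*s^3 + 37*s^2 - 52*s + w^2*(30 - 48*s) + w*(-56*s^2 + 147*s - 70) + 20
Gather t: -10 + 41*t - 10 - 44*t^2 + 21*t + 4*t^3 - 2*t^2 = 4*t^3 - 46*t^2 + 62*t - 20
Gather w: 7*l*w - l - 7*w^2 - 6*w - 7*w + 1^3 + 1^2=-l - 7*w^2 + w*(7*l - 13) + 2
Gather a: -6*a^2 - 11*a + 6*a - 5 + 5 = -6*a^2 - 5*a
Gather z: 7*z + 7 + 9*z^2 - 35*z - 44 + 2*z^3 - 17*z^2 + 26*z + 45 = 2*z^3 - 8*z^2 - 2*z + 8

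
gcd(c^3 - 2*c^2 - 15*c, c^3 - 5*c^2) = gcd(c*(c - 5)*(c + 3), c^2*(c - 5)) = c^2 - 5*c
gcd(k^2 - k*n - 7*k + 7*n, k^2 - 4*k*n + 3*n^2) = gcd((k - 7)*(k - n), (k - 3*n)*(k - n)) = k - n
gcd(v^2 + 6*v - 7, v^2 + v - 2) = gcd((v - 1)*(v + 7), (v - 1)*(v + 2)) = v - 1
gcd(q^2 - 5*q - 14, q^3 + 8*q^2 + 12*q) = q + 2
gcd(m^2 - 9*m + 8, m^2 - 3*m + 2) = m - 1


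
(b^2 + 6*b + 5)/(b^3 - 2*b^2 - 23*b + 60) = (b + 1)/(b^2 - 7*b + 12)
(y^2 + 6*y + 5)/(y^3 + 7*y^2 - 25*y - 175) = (y + 1)/(y^2 + 2*y - 35)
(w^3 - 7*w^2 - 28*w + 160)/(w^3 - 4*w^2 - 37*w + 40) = (w - 4)/(w - 1)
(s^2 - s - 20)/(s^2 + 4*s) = (s - 5)/s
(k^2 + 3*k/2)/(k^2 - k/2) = (2*k + 3)/(2*k - 1)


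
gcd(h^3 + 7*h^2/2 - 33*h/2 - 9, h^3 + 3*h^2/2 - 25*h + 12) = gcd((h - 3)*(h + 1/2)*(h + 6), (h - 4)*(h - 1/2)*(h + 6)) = h + 6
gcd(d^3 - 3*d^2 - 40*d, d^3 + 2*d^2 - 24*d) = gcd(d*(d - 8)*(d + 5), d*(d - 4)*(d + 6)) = d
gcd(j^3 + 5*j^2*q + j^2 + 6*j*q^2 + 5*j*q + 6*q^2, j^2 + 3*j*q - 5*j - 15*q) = j + 3*q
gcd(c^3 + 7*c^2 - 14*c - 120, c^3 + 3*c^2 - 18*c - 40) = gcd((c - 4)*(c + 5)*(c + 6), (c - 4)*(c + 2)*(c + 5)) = c^2 + c - 20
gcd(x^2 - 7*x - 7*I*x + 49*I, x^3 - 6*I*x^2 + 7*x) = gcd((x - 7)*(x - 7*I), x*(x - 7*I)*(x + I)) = x - 7*I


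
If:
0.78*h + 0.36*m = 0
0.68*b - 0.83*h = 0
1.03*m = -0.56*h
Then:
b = 0.00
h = 0.00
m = 0.00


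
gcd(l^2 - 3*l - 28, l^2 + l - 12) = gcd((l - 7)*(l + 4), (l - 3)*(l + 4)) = l + 4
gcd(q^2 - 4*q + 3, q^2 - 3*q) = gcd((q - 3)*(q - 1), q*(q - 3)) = q - 3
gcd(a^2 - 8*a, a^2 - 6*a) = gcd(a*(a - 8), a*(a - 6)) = a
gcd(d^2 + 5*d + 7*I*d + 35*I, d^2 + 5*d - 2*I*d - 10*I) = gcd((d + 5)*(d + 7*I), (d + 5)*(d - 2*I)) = d + 5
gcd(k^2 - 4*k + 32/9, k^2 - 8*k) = 1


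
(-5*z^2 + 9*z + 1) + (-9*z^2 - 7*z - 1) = -14*z^2 + 2*z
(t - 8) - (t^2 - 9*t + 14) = -t^2 + 10*t - 22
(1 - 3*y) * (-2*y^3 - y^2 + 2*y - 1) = 6*y^4 + y^3 - 7*y^2 + 5*y - 1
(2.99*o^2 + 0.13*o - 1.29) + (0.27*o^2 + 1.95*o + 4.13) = 3.26*o^2 + 2.08*o + 2.84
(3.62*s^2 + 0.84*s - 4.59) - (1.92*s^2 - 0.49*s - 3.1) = 1.7*s^2 + 1.33*s - 1.49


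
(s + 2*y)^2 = s^2 + 4*s*y + 4*y^2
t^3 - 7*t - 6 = (t - 3)*(t + 1)*(t + 2)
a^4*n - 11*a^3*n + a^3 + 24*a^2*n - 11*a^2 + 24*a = a*(a - 8)*(a - 3)*(a*n + 1)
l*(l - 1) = l^2 - l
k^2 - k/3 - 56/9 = (k - 8/3)*(k + 7/3)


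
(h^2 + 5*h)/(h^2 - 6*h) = (h + 5)/(h - 6)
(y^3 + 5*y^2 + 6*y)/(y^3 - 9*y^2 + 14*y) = (y^2 + 5*y + 6)/(y^2 - 9*y + 14)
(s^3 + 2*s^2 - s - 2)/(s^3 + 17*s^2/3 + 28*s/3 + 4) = 3*(s^2 - 1)/(3*s^2 + 11*s + 6)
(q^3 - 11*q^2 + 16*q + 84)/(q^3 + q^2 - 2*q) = (q^2 - 13*q + 42)/(q*(q - 1))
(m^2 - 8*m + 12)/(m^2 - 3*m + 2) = (m - 6)/(m - 1)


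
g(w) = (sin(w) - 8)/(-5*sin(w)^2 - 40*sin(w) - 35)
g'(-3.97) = 0.06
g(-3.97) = 0.11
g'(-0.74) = -2.08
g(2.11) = 0.10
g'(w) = (10*sin(w)*cos(w) + 40*cos(w))*(sin(w) - 8)/(-5*sin(w)^2 - 40*sin(w) - 35)^2 + cos(w)/(-5*sin(w)^2 - 40*sin(w) - 35) = (sin(w)^2 - 16*sin(w) - 71)*cos(w)/(5*(sin(w)^2 + 8*sin(w) + 7)^2)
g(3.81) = 0.71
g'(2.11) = 0.04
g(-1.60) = 703.49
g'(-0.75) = -2.16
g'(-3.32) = 0.20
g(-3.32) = 0.19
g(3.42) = 0.34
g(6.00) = 0.34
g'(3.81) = 1.62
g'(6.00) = -0.54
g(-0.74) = 0.84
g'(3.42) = 0.54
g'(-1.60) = 48180.22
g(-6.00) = 0.17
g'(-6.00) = -0.17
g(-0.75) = 0.86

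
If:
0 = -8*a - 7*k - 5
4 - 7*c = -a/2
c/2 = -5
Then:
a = -148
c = -10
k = 1179/7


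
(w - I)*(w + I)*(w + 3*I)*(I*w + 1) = I*w^4 - 2*w^3 + 4*I*w^2 - 2*w + 3*I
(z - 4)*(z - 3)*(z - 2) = z^3 - 9*z^2 + 26*z - 24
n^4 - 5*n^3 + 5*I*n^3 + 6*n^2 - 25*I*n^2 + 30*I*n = n*(n - 3)*(n - 2)*(n + 5*I)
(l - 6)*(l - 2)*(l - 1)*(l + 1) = l^4 - 8*l^3 + 11*l^2 + 8*l - 12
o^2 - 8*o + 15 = (o - 5)*(o - 3)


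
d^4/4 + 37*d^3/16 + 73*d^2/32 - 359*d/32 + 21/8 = (d/4 + 1)*(d - 3/2)*(d - 1/4)*(d + 7)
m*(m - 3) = m^2 - 3*m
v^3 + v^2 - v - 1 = (v - 1)*(v + 1)^2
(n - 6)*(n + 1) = n^2 - 5*n - 6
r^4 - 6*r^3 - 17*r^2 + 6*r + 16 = (r - 8)*(r - 1)*(r + 1)*(r + 2)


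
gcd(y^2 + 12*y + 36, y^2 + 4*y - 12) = y + 6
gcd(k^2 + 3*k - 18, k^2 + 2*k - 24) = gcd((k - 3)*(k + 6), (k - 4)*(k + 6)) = k + 6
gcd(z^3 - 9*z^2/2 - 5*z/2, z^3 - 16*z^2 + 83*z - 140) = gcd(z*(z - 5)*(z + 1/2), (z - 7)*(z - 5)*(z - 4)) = z - 5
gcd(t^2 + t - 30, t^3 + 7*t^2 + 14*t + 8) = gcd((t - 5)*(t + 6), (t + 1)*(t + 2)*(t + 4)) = 1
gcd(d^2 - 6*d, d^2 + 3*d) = d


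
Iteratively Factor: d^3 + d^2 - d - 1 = (d - 1)*(d^2 + 2*d + 1) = (d - 1)*(d + 1)*(d + 1)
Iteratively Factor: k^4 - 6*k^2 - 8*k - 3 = (k + 1)*(k^3 - k^2 - 5*k - 3) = (k + 1)^2*(k^2 - 2*k - 3) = (k + 1)^3*(k - 3)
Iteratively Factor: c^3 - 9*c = (c)*(c^2 - 9) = c*(c + 3)*(c - 3)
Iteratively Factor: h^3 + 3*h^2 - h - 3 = (h + 1)*(h^2 + 2*h - 3) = (h - 1)*(h + 1)*(h + 3)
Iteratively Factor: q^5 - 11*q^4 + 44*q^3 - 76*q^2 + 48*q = (q - 4)*(q^4 - 7*q^3 + 16*q^2 - 12*q) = (q - 4)*(q - 2)*(q^3 - 5*q^2 + 6*q) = (q - 4)*(q - 2)^2*(q^2 - 3*q) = q*(q - 4)*(q - 2)^2*(q - 3)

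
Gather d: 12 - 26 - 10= -24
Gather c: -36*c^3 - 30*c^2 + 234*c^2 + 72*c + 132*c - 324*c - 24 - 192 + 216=-36*c^3 + 204*c^2 - 120*c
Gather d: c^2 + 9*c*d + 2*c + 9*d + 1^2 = c^2 + 2*c + d*(9*c + 9) + 1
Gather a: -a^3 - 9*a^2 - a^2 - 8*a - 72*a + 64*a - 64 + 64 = -a^3 - 10*a^2 - 16*a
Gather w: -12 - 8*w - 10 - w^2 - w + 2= -w^2 - 9*w - 20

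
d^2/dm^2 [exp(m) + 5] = exp(m)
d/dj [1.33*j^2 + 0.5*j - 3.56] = 2.66*j + 0.5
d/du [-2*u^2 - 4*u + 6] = -4*u - 4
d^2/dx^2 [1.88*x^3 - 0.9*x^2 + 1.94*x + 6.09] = 11.28*x - 1.8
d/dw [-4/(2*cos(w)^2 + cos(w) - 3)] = -4*(4*cos(w) + 1)*sin(w)/(cos(w) + cos(2*w) - 2)^2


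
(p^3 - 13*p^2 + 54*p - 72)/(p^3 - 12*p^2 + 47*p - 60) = (p - 6)/(p - 5)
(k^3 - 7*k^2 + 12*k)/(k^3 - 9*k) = (k - 4)/(k + 3)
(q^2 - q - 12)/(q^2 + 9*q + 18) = (q - 4)/(q + 6)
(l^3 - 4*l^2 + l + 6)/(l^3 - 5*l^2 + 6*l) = (l + 1)/l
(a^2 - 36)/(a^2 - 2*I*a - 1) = (36 - a^2)/(-a^2 + 2*I*a + 1)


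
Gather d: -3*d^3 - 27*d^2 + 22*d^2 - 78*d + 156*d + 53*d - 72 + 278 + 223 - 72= -3*d^3 - 5*d^2 + 131*d + 357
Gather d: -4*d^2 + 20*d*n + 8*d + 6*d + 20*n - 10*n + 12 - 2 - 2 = -4*d^2 + d*(20*n + 14) + 10*n + 8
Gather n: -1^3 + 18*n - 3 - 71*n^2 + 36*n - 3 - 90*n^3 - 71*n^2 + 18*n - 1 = -90*n^3 - 142*n^2 + 72*n - 8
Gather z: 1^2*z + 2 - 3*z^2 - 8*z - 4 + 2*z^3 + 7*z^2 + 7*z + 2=2*z^3 + 4*z^2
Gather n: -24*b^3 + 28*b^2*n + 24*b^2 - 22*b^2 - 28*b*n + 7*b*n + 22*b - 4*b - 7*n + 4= -24*b^3 + 2*b^2 + 18*b + n*(28*b^2 - 21*b - 7) + 4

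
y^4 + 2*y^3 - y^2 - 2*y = y*(y - 1)*(y + 1)*(y + 2)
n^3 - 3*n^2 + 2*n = n*(n - 2)*(n - 1)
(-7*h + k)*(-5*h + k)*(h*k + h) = 35*h^3*k + 35*h^3 - 12*h^2*k^2 - 12*h^2*k + h*k^3 + h*k^2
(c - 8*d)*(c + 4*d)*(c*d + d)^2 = c^4*d^2 - 4*c^3*d^3 + 2*c^3*d^2 - 32*c^2*d^4 - 8*c^2*d^3 + c^2*d^2 - 64*c*d^4 - 4*c*d^3 - 32*d^4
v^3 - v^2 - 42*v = v*(v - 7)*(v + 6)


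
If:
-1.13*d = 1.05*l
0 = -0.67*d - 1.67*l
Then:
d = 0.00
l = 0.00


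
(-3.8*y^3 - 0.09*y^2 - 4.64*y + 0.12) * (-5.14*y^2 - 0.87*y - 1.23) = 19.532*y^5 + 3.7686*y^4 + 28.6019*y^3 + 3.5307*y^2 + 5.6028*y - 0.1476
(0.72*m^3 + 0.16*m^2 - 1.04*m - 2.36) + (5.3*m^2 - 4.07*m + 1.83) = 0.72*m^3 + 5.46*m^2 - 5.11*m - 0.53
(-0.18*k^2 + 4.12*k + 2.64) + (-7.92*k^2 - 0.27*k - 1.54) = -8.1*k^2 + 3.85*k + 1.1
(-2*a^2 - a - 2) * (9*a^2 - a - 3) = -18*a^4 - 7*a^3 - 11*a^2 + 5*a + 6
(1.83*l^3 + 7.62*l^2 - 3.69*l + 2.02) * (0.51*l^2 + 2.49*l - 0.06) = 0.9333*l^5 + 8.4429*l^4 + 16.9821*l^3 - 8.6151*l^2 + 5.2512*l - 0.1212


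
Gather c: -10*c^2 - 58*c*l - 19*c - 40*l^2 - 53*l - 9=-10*c^2 + c*(-58*l - 19) - 40*l^2 - 53*l - 9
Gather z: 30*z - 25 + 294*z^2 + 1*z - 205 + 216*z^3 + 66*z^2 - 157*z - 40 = 216*z^3 + 360*z^2 - 126*z - 270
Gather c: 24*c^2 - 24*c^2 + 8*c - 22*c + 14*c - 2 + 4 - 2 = 0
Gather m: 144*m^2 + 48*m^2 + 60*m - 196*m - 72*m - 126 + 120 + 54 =192*m^2 - 208*m + 48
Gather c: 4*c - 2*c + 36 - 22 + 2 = 2*c + 16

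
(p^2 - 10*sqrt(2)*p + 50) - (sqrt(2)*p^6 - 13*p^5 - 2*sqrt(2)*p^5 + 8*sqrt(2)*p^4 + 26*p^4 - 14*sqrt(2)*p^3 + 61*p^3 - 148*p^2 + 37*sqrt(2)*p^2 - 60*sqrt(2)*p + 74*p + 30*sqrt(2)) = -sqrt(2)*p^6 + 2*sqrt(2)*p^5 + 13*p^5 - 26*p^4 - 8*sqrt(2)*p^4 - 61*p^3 + 14*sqrt(2)*p^3 - 37*sqrt(2)*p^2 + 149*p^2 - 74*p + 50*sqrt(2)*p - 30*sqrt(2) + 50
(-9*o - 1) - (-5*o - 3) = 2 - 4*o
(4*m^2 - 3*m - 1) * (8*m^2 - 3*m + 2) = 32*m^4 - 36*m^3 + 9*m^2 - 3*m - 2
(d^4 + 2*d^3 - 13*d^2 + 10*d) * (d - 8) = d^5 - 6*d^4 - 29*d^3 + 114*d^2 - 80*d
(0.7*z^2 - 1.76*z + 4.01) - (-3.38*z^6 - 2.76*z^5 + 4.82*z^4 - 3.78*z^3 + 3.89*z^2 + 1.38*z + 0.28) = 3.38*z^6 + 2.76*z^5 - 4.82*z^4 + 3.78*z^3 - 3.19*z^2 - 3.14*z + 3.73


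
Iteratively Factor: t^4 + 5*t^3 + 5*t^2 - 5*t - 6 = (t + 2)*(t^3 + 3*t^2 - t - 3) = (t - 1)*(t + 2)*(t^2 + 4*t + 3) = (t - 1)*(t + 1)*(t + 2)*(t + 3)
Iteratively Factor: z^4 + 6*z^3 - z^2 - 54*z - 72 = (z + 3)*(z^3 + 3*z^2 - 10*z - 24) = (z + 2)*(z + 3)*(z^2 + z - 12) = (z - 3)*(z + 2)*(z + 3)*(z + 4)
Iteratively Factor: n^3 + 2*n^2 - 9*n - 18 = (n + 2)*(n^2 - 9) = (n - 3)*(n + 2)*(n + 3)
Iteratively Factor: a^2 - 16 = (a - 4)*(a + 4)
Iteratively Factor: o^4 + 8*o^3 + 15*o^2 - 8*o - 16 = (o - 1)*(o^3 + 9*o^2 + 24*o + 16) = (o - 1)*(o + 4)*(o^2 + 5*o + 4) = (o - 1)*(o + 4)^2*(o + 1)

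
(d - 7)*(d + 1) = d^2 - 6*d - 7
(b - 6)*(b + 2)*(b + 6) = b^3 + 2*b^2 - 36*b - 72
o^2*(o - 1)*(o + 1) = o^4 - o^2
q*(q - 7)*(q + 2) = q^3 - 5*q^2 - 14*q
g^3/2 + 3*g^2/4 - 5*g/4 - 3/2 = (g/2 + 1)*(g - 3/2)*(g + 1)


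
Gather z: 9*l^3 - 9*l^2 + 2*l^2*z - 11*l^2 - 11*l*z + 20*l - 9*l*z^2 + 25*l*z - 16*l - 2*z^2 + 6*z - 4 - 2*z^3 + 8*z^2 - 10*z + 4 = 9*l^3 - 20*l^2 + 4*l - 2*z^3 + z^2*(6 - 9*l) + z*(2*l^2 + 14*l - 4)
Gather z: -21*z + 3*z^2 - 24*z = 3*z^2 - 45*z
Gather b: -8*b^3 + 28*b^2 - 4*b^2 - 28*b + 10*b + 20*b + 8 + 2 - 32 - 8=-8*b^3 + 24*b^2 + 2*b - 30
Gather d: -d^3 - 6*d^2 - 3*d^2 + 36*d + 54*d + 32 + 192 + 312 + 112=-d^3 - 9*d^2 + 90*d + 648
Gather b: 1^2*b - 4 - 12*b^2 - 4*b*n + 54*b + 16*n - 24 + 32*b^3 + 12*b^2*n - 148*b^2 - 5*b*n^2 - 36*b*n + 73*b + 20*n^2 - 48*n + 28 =32*b^3 + b^2*(12*n - 160) + b*(-5*n^2 - 40*n + 128) + 20*n^2 - 32*n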